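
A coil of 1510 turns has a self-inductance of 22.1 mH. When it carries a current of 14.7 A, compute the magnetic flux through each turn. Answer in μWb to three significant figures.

Φ_B ≈ 215 μWb

From L = NΦ_B/I, the flux per turn is Φ_B = LI/N.
Φ_B = (2.210×10^-2 H)(14.7 A)/1510 = 2.151×10^-4 Wb.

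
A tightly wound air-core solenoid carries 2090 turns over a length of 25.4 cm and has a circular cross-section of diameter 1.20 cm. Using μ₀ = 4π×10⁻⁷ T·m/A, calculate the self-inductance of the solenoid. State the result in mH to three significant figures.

L ≈ 2.44 mH

A = π(d/2)² = π(6.000×10^-3 m)² = 1.131×10^-4 m².
For a long solenoid, L = μ₀N²A/ℓ.
L = (4π×10⁻⁷)(2090)²(1.131×10^-4)/(0.254 m) = 2.444×10^-3 H.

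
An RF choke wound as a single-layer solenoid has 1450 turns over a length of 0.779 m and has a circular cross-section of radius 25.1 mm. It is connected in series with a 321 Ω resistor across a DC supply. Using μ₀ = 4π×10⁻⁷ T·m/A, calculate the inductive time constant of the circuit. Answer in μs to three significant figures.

A = πr² = π(2.510×10^-2 m)² = 1.979×10^-3 m².
L = μ₀N²A/ℓ = (4π×10⁻⁷)(1450)²(1.979×10^-3)/(0.779) = 6.713×10^-3 H.
τ = L/R = (6.713×10^-3)/(321) = 2.091×10^-5 s.

τ ≈ 20.9 μs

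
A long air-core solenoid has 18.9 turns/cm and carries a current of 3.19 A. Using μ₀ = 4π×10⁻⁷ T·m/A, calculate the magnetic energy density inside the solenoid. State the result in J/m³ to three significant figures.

B = μ₀nI = (4π×10⁻⁷)(1.890×10^3)(3.19) = 7.576×10^-3 T.
u = B²/(2μ₀) = (7.576×10^-3)²/(2×4π×10⁻⁷) = 22.84 J/m³.

u ≈ 22.8 J/m³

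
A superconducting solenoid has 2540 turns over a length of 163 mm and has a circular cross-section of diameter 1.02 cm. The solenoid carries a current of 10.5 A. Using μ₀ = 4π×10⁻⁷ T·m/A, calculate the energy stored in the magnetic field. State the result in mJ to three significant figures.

U ≈ 224 mJ

A = π(d/2)² = π(5.100×10^-3 m)² = 8.171×10^-5 m².
L = μ₀N²A/ℓ = (4π×10⁻⁷)(2540)²(8.171×10^-5)/(0.163) = 4.064×10^-3 H.
U = ½LI² = ½(4.064×10^-3)(10.5)² = 0.224 J.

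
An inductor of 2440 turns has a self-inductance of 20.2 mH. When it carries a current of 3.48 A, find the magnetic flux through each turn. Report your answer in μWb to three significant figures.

Φ_B ≈ 28.8 μWb

From L = NΦ_B/I, the flux per turn is Φ_B = LI/N.
Φ_B = (2.020×10^-2 H)(3.48 A)/2440 = 2.881×10^-5 Wb.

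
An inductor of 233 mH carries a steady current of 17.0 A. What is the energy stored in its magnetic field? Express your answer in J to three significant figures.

Stored magnetic energy: U = ½LI².
U = ½(0.233 H)(17.0 A)² = 33.67 J.

U ≈ 33.7 J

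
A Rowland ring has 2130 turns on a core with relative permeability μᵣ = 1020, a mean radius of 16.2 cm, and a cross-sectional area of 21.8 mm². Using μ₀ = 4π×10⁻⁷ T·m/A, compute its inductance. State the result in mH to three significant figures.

For a thin toroid, L = μ₀μᵣN²A/(2πR).
L = (4π×10⁻⁷)(1020)(2130)²(2.180×10^-5) / (2π×0.162 m) = 0.1245 H.

L ≈ 125 mH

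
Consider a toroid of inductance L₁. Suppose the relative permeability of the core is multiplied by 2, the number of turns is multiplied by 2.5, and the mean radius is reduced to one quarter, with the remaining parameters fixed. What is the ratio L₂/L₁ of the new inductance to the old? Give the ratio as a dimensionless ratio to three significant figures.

For a toroid, L ∝ μᵣN²A/R.
L₂/L₁ = (2) × (2.5)^2 × (0.25)^-1 = 50.0.

L₂/L₁ = 50.0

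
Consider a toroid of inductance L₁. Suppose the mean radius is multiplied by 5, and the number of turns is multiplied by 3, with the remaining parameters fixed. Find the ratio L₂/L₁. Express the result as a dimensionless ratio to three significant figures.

L₂/L₁ = 1.80

For a toroid, L ∝ μᵣN²A/R.
L₂/L₁ = (5)^-1 × (3)^2 = 1.80.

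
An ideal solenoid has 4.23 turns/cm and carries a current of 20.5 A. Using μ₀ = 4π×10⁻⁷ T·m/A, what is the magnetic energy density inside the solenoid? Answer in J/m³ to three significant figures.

u ≈ 47.2 J/m³

B = μ₀nI = (4π×10⁻⁷)(423)(20.5) = 1.090×10^-2 T.
u = B²/(2μ₀) = (1.090×10^-2)²/(2×4π×10⁻⁷) = 47.246 J/m³.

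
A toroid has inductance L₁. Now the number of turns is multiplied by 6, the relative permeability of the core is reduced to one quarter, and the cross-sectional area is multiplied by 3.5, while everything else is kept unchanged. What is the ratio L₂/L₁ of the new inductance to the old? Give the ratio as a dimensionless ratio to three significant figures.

L₂/L₁ = 31.5

For a toroid, L ∝ μᵣN²A/R.
L₂/L₁ = (6)^2 × (0.25) × (3.5) = 31.5.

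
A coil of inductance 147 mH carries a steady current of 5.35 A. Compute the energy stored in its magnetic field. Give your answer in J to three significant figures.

U ≈ 2.10 J

Stored magnetic energy: U = ½LI².
U = ½(0.147 H)(5.35 A)² = 2.104 J.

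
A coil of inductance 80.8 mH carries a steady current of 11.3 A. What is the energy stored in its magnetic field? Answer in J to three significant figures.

Stored magnetic energy: U = ½LI².
U = ½(8.080×10^-2 H)(11.3 A)² = 5.159 J.

U ≈ 5.16 J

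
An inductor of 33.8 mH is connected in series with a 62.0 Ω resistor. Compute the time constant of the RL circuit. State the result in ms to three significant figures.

τ = L/R = (3.380×10^-2 H)/(62.0 Ω) = 5.452×10^-4 s.

τ ≈ 0.545 ms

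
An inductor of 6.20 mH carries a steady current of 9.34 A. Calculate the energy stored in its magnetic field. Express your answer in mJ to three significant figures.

U ≈ 270 mJ

Stored magnetic energy: U = ½LI².
U = ½(6.200×10^-3 H)(9.34 A)² = 0.2704 J.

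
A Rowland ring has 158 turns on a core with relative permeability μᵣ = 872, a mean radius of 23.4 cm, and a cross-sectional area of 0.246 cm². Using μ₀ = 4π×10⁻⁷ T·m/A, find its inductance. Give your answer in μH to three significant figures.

For a thin toroid, L = μ₀μᵣN²A/(2πR).
L = (4π×10⁻⁷)(872)(158)²(2.460×10^-5) / (2π×0.234 m) = 4.577×10^-4 H.

L ≈ 458 μH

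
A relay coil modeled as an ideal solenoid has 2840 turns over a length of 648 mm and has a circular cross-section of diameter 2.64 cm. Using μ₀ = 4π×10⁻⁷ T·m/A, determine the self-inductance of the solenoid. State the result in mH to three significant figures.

L ≈ 8.56 mH

A = π(d/2)² = π(1.320×10^-2 m)² = 5.474×10^-4 m².
For a long solenoid, L = μ₀N²A/ℓ.
L = (4π×10⁻⁷)(2840)²(5.474×10^-4)/(0.648 m) = 8.562×10^-3 H.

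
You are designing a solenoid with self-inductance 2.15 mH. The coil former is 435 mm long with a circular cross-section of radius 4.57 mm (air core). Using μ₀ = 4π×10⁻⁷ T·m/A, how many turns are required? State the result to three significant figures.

A = πr² = π(4.570×10^-3 m)² = 6.561×10^-5 m².
From L = μ₀N²A/ℓ, N = √(Lℓ / (μ₀A)).
N = √[(2.150×10^-3)(0.435) / ((4π×10⁻⁷)×6.561×10^-5)] = √(1.134×10^7) ≈ 3368.0.

N ≈ 3370 turns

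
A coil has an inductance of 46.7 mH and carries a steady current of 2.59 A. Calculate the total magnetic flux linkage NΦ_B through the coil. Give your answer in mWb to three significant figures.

From L = NΦ_B/I, the flux linkage is NΦ_B = LI.
NΦ_B = (4.670×10^-2 H)(2.59 A) = 0.121 Wb.

NΦ_B ≈ 121 mWb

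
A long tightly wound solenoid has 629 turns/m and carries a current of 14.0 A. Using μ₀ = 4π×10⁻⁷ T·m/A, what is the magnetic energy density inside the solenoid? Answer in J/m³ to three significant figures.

B = μ₀nI = (4π×10⁻⁷)(629)(14.0) = 1.107×10^-2 T.
u = B²/(2μ₀) = (1.107×10^-2)²/(2×4π×10⁻⁷) = 48.72 J/m³.

u ≈ 48.7 J/m³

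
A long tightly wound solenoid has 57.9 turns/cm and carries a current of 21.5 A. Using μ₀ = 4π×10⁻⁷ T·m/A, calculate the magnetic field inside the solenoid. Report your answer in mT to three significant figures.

Inside a long solenoid, B = μ₀nI.
B = (4π×10⁻⁷)(5.790×10^3 m⁻¹)(21.5 A) = 0.1564 T.

B ≈ 156 mT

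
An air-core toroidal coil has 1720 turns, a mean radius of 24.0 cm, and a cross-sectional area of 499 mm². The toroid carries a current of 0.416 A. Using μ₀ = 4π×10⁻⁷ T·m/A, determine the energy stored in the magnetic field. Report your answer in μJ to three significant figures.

U ≈ 106 μJ

L = μ₀N²A/(2πR) = (4π×10⁻⁷)(1720)²(4.990×10^-4)/(2π×0.24) = 1.230×10^-3 H.
U = ½LI² = ½(1.230×10^-3)(0.416)² = 1.064×10^-4 J.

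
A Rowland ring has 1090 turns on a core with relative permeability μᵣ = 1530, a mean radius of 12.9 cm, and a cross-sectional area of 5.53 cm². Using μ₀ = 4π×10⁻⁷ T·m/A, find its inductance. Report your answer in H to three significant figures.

L ≈ 1.56 H

For a thin toroid, L = μ₀μᵣN²A/(2πR).
L = (4π×10⁻⁷)(1530)(1090)²(5.530×10^-4) / (2π×0.129 m) = 1.559 H.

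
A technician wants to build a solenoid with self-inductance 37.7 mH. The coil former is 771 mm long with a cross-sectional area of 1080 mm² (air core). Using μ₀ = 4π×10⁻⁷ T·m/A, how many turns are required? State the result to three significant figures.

N ≈ 4630 turns

A = 1080 mm² = 1.080×10^-3 m².
From L = μ₀N²A/ℓ, N = √(Lℓ / (μ₀A)).
N = √[(3.770×10^-2)(0.771) / ((4π×10⁻⁷)×1.080×10^-3)] = √(2.142×10^7) ≈ 4627.9.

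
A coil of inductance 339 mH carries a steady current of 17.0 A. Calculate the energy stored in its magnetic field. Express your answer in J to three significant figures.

U ≈ 49.0 J

Stored magnetic energy: U = ½LI².
U = ½(0.339 H)(17.0 A)² = 48.99 J.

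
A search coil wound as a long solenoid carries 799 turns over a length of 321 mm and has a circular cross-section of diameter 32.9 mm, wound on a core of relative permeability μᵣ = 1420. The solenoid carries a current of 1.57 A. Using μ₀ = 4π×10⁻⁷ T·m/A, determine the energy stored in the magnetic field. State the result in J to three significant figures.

U ≈ 3.72 J

A = π(d/2)² = π(1.645×10^-2 m)² = 8.501×10^-4 m².
L = μ₀μᵣN²A/ℓ = (4π×10⁻⁷)(1420)(799)²(8.501×10^-4)/(0.321) = 3.017 H.
U = ½LI² = ½(3.017)(1.57)² = 3.718 J.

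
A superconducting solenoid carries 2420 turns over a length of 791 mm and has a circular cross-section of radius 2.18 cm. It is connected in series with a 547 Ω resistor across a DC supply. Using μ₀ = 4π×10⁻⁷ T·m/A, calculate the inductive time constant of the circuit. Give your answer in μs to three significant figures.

A = πr² = π(2.180×10^-2 m)² = 1.493×10^-3 m².
L = μ₀N²A/ℓ = (4π×10⁻⁷)(2420)²(1.493×10^-3)/(0.791) = 1.389×10^-2 H.
τ = L/R = (1.389×10^-2)/(547) = 2.539×10^-5 s.

τ ≈ 25.4 μs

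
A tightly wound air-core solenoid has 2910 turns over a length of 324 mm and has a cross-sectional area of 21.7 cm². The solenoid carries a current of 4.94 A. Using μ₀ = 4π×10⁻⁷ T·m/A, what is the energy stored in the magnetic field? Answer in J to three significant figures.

U ≈ 0.870 J

A = 21.7 cm² = 2.170×10^-3 m².
L = μ₀N²A/ℓ = (4π×10⁻⁷)(2910)²(2.170×10^-3)/(0.324) = 7.127×10^-2 H.
U = ½LI² = ½(7.127×10^-2)(4.94)² = 0.8696 J.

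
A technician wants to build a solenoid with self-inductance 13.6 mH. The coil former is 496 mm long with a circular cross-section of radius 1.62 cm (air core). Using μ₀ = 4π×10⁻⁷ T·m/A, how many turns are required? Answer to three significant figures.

N ≈ 2550 turns

A = πr² = π(1.620×10^-2 m)² = 8.2448×10^-4 m².
From L = μ₀N²A/ℓ, N = √(Lℓ / (μ₀A)).
N = √[(1.360×10^-2)(0.496) / ((4π×10⁻⁷)×8.2448×10^-4)] = √(6.511×10^6) ≈ 2551.6.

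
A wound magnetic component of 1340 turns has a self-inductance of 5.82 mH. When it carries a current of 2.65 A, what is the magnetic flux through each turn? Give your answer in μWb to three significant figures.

From L = NΦ_B/I, the flux per turn is Φ_B = LI/N.
Φ_B = (5.820×10^-3 H)(2.65 A)/1340 = 1.151×10^-5 Wb.

Φ_B ≈ 11.5 μWb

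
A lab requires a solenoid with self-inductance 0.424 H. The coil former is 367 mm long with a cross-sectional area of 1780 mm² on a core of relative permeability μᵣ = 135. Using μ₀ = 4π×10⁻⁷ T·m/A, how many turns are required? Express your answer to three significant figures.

N ≈ 718 turns

A = 1780 mm² = 1.780×10^-3 m².
From L = μ₀μᵣN²A/ℓ, N = √(Lℓ / (μ₀μᵣA)).
N = √[(0.424)(0.367) / ((4π×10⁻⁷)(135)×1.780×10^-3)] = √(5.153×10^5) ≈ 717.9.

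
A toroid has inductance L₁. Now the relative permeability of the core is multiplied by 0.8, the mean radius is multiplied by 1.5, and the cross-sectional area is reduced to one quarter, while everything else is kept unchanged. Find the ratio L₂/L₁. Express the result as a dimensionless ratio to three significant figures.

L₂/L₁ = 0.133

For a toroid, L ∝ μᵣN²A/R.
L₂/L₁ = (0.8) × (1.5)^-1 × (0.25) = 0.133.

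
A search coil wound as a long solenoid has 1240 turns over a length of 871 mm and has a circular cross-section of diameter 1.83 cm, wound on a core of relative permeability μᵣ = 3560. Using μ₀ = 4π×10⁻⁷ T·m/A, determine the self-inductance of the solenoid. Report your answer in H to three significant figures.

L ≈ 2.08 H

A = π(d/2)² = π(9.150×10^-3 m)² = 2.630×10^-4 m².
For a long solenoid, L = μ₀μᵣN²A/ℓ.
L = (4π×10⁻⁷)(3560)(1240)²(2.630×10^-4)/(0.871 m) = 2.077 H.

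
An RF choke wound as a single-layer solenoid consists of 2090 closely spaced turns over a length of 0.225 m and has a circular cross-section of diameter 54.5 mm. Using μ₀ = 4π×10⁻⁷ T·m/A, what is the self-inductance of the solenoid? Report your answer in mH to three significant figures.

A = π(d/2)² = π(2.725×10^-2 m)² = 2.333×10^-3 m².
For a long solenoid, L = μ₀N²A/ℓ.
L = (4π×10⁻⁷)(2090)²(2.333×10^-3)/(0.225 m) = 5.691×10^-2 H.

L ≈ 56.9 mH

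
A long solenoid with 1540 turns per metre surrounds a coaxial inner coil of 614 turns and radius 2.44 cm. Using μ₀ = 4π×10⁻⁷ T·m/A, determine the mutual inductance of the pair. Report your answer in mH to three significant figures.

The outer solenoid produces a uniform field B₁ = μ₀n₁I₁ across the inner coil,
so the flux linkage is N₂Φ = N₂B₁A₂ = μ₀n₁N₂A₂·I₁, giving M = μ₀n₁N₂A₂.
A₂ = πr² = π(2.440×10^-2 m)² = 1.870×10^-3 m².
M = (4π×10⁻⁷)(1540)(614)(1.870×10^-3) = 2.222×10^-3 H.

M ≈ 2.22 mH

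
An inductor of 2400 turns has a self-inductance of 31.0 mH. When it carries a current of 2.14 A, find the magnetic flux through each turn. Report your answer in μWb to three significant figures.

Φ_B ≈ 27.6 μWb

From L = NΦ_B/I, the flux per turn is Φ_B = LI/N.
Φ_B = (3.100×10^-2 H)(2.14 A)/2400 = 2.764×10^-5 Wb.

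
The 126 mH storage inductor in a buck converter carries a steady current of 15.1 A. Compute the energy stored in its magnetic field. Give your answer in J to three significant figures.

Stored magnetic energy: U = ½LI².
U = ½(0.126 H)(15.1 A)² = 14.36 J.

U ≈ 14.4 J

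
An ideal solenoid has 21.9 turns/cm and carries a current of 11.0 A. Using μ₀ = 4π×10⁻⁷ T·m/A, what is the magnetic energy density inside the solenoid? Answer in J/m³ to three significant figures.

u ≈ 365 J/m³

B = μ₀nI = (4π×10⁻⁷)(2.190×10^3)(11.0) = 3.027×10^-2 T.
u = B²/(2μ₀) = (3.027×10^-2)²/(2×4π×10⁻⁷) = 364.6 J/m³.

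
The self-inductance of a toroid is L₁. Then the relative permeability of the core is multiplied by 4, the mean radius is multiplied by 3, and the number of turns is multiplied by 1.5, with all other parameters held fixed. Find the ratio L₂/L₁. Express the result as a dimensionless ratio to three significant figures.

L₂/L₁ = 3.00

For a toroid, L ∝ μᵣN²A/R.
L₂/L₁ = (4) × (3)^-1 × (1.5)^2 = 3.00.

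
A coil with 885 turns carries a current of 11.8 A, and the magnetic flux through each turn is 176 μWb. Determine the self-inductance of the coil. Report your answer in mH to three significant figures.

Self-inductance is defined by L = NΦ_B/I (flux linkage over current).
L = (885)(1.760×10^-4 Wb)/(11.8 A) = 1.320×10^-2 H.

L ≈ 13.2 mH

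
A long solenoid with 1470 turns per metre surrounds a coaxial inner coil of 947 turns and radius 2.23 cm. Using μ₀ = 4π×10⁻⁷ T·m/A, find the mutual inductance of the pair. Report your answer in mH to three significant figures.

The outer solenoid produces a uniform field B₁ = μ₀n₁I₁ across the inner coil,
so the flux linkage is N₂Φ = N₂B₁A₂ = μ₀n₁N₂A₂·I₁, giving M = μ₀n₁N₂A₂.
A₂ = πr² = π(2.230×10^-2 m)² = 1.562×10^-3 m².
M = (4π×10⁻⁷)(1470)(947)(1.562×10^-3) = 2.733×10^-3 H.

M ≈ 2.73 mH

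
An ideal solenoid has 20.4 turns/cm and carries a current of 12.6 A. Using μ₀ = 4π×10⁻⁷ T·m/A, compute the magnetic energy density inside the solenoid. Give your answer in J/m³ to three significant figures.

B = μ₀nI = (4π×10⁻⁷)(2.040×10^3)(12.6) = 3.230×10^-2 T.
u = B²/(2μ₀) = (3.230×10^-2)²/(2×4π×10⁻⁷) = 415.1 J/m³.

u ≈ 415 J/m³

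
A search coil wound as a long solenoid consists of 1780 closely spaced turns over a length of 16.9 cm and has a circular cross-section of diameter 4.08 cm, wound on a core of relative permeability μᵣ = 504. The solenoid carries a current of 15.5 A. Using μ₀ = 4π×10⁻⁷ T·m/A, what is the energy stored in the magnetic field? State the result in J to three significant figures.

U ≈ 1860 J

A = π(d/2)² = π(2.040×10^-2 m)² = 1.307×10^-3 m².
L = μ₀μᵣN²A/ℓ = (4π×10⁻⁷)(504)(1780)²(1.307×10^-3)/(0.169) = 15.52 H.
U = ½LI² = ½(15.52)(15.5)² = 1.8648×10^3 J.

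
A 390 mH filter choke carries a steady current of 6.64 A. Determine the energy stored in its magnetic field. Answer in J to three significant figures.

Stored magnetic energy: U = ½LI².
U = ½(0.39 H)(6.64 A)² = 8.597 J.

U ≈ 8.60 J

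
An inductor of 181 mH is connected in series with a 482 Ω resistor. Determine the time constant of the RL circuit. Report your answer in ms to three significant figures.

τ ≈ 0.376 ms

τ = L/R = (0.181 H)/(482 Ω) = 3.755×10^-4 s.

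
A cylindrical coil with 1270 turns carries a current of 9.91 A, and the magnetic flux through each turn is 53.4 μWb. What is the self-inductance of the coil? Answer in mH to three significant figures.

Self-inductance is defined by L = NΦ_B/I (flux linkage over current).
L = (1270)(5.340×10^-5 Wb)/(9.91 A) = 6.843×10^-3 H.

L ≈ 6.84 mH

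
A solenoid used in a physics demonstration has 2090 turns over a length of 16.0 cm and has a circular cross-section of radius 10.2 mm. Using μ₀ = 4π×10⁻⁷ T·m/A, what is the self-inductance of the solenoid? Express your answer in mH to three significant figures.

L ≈ 11.2 mH

A = πr² = π(1.020×10^-2 m)² = 3.269×10^-4 m².
For a long solenoid, L = μ₀N²A/ℓ.
L = (4π×10⁻⁷)(2090)²(3.269×10^-4)/(0.16 m) = 1.121×10^-2 H.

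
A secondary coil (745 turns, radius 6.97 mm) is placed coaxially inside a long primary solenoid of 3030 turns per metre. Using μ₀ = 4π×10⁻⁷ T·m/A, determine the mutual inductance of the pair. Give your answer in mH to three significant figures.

M ≈ 0.433 mH

The outer solenoid produces a uniform field B₁ = μ₀n₁I₁ across the inner coil,
so the flux linkage is N₂Φ = N₂B₁A₂ = μ₀n₁N₂A₂·I₁, giving M = μ₀n₁N₂A₂.
A₂ = πr² = π(6.970×10^-3 m)² = 1.526×10^-4 m².
M = (4π×10⁻⁷)(3030)(745)(1.526×10^-4) = 4.329×10^-4 H.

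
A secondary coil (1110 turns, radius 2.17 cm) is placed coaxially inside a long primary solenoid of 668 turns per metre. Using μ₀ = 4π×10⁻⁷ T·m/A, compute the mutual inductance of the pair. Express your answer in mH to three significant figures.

The outer solenoid produces a uniform field B₁ = μ₀n₁I₁ across the inner coil,
so the flux linkage is N₂Φ = N₂B₁A₂ = μ₀n₁N₂A₂·I₁, giving M = μ₀n₁N₂A₂.
A₂ = πr² = π(2.170×10^-2 m)² = 1.479×10^-3 m².
M = (4π×10⁻⁷)(668)(1110)(1.479×10^-3) = 1.378×10^-3 H.

M ≈ 1.38 mH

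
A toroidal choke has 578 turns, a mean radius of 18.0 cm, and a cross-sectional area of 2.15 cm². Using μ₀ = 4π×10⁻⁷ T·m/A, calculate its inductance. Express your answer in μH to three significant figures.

For a thin toroid, L = μ₀N²A/(2πR).
L = (4π×10⁻⁷)(578)²(2.150×10^-4) / (2π×0.18 m) = 7.981×10^-5 H.

L ≈ 79.8 μH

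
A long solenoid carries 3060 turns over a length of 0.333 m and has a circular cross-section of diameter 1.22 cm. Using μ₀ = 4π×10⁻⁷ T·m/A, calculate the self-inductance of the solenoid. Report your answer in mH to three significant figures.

A = π(d/2)² = π(6.100×10^-3 m)² = 1.169×10^-4 m².
For a long solenoid, L = μ₀N²A/ℓ.
L = (4π×10⁻⁷)(3060)²(1.169×10^-4)/(0.333 m) = 4.131×10^-3 H.

L ≈ 4.13 mH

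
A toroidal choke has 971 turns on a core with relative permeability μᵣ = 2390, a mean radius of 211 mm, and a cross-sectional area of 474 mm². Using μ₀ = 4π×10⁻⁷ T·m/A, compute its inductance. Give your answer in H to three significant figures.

For a thin toroid, L = μ₀μᵣN²A/(2πR).
L = (4π×10⁻⁷)(2390)(971)²(4.740×10^-4) / (2π×0.211 m) = 1.012 H.

L ≈ 1.01 H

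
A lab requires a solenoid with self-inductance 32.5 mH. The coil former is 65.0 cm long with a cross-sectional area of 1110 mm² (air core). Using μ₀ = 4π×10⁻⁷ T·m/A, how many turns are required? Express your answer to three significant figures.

N ≈ 3890 turns

A = 1110 mm² = 1.110×10^-3 m².
From L = μ₀N²A/ℓ, N = √(Lℓ / (μ₀A)).
N = √[(3.250×10^-2)(0.65) / ((4π×10⁻⁷)×1.110×10^-3)] = √(1.514×10^7) ≈ 3891.6.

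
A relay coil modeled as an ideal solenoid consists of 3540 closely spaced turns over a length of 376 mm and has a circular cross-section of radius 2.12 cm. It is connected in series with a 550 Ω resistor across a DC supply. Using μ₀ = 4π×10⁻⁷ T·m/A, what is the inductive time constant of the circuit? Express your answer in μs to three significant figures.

A = πr² = π(2.120×10^-2 m)² = 1.412×10^-3 m².
L = μ₀N²A/ℓ = (4π×10⁻⁷)(3540)²(1.412×10^-3)/(0.376) = 5.914×10^-2 H.
τ = L/R = (5.914×10^-2)/(550) = 1.075×10^-4 s.

τ ≈ 108 μs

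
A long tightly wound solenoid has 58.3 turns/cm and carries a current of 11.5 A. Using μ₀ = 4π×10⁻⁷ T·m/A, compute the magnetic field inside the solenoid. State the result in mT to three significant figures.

B ≈ 84.3 mT

Inside a long solenoid, B = μ₀nI.
B = (4π×10⁻⁷)(5.830×10^3 m⁻¹)(11.5 A) = 8.425×10^-2 T.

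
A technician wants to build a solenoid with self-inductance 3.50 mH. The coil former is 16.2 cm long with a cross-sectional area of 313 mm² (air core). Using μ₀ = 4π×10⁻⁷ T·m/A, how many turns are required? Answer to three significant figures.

A = 313 mm² = 3.130×10^-4 m².
From L = μ₀N²A/ℓ, N = √(Lℓ / (μ₀A)).
N = √[(3.500×10^-3)(0.162) / ((4π×10⁻⁷)×3.130×10^-4)] = √(1.442×10^6) ≈ 1200.6.

N ≈ 1200 turns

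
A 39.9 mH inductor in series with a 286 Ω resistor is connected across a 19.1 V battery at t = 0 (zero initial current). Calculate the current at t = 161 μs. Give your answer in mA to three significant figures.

I ≈ 45.7 mA

τ = L/R = 3.990×10^-2/286 = 1.395×10^-4 s; final current I_∞ = ε/R = 19.1/286 = 6.678×10^-2 A.
I(t) = I_∞(1 − e^(−t/τ)) with t/τ = 1.154.
I = (6.678×10^-2)(1 − e^(−1.154)) = 4.572×10^-2 A.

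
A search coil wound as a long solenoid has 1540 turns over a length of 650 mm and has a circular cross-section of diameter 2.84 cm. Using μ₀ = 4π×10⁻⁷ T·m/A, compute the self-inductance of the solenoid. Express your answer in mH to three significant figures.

L ≈ 2.90 mH

A = π(d/2)² = π(1.420×10^-2 m)² = 6.3347×10^-4 m².
For a long solenoid, L = μ₀N²A/ℓ.
L = (4π×10⁻⁷)(1540)²(6.3347×10^-4)/(0.65 m) = 2.904×10^-3 H.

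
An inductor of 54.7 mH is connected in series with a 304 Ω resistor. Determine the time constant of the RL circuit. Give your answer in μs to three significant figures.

τ ≈ 180 μs

τ = L/R = (5.470×10^-2 H)/(304 Ω) = 1.799×10^-4 s.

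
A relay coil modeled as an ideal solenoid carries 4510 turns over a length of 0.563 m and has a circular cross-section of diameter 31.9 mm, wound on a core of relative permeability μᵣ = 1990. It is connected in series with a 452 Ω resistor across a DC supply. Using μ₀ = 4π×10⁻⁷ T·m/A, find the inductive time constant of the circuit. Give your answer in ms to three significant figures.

τ ≈ 160 ms

A = π(d/2)² = π(1.595×10^-2 m)² = 7.992×10^-4 m².
L = μ₀μᵣN²A/ℓ = (4π×10⁻⁷)(1990)(4510)²(7.992×10^-4)/(0.563) = 72.21 H.
τ = L/R = (72.21)/(452) = 0.1597 s.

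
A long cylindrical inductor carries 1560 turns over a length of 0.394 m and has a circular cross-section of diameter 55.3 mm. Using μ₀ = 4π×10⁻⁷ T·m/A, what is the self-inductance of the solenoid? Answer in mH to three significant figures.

L ≈ 18.6 mH

A = π(d/2)² = π(2.765×10^-2 m)² = 2.402×10^-3 m².
For a long solenoid, L = μ₀N²A/ℓ.
L = (4π×10⁻⁷)(1560)²(2.402×10^-3)/(0.394 m) = 1.864×10^-2 H.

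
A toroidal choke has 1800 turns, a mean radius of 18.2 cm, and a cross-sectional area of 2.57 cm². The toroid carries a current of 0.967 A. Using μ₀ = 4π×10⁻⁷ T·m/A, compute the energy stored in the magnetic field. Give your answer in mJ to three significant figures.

U ≈ 0.428 mJ

L = μ₀N²A/(2πR) = (4π×10⁻⁷)(1800)²(2.570×10^-4)/(2π×0.182) = 9.150×10^-4 H.
U = ½LI² = ½(9.150×10^-4)(0.967)² = 4.278×10^-4 J.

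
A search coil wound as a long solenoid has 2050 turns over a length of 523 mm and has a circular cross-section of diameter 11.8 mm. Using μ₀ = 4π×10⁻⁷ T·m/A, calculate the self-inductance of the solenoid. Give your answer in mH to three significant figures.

A = π(d/2)² = π(5.900×10^-3 m)² = 1.094×10^-4 m².
For a long solenoid, L = μ₀N²A/ℓ.
L = (4π×10⁻⁷)(2050)²(1.094×10^-4)/(0.523 m) = 1.104×10^-3 H.

L ≈ 1.10 mH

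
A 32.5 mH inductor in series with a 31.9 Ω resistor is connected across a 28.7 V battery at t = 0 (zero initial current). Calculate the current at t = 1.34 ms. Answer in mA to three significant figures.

I ≈ 658 mA

τ = L/R = 3.250×10^-2/31.9 = 1.019×10^-3 s; final current I_∞ = ε/R = 28.7/31.9 = 0.8997 A.
I(t) = I_∞(1 − e^(−t/τ)) with t/τ = 1.315.
I = (0.8997)(1 − e^(−1.315)) = 0.6582 A.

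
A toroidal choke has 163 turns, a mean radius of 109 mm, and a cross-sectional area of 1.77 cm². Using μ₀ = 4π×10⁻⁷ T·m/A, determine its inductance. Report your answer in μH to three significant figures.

L ≈ 8.63 μH

For a thin toroid, L = μ₀N²A/(2πR).
L = (4π×10⁻⁷)(163)²(1.770×10^-4) / (2π×0.109 m) = 8.629×10^-6 H.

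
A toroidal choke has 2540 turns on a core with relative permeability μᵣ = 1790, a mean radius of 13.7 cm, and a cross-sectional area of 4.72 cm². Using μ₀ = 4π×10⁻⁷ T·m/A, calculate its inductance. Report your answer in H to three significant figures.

L ≈ 7.96 H

For a thin toroid, L = μ₀μᵣN²A/(2πR).
L = (4π×10⁻⁷)(1790)(2540)²(4.720×10^-4) / (2π×0.137 m) = 7.957 H.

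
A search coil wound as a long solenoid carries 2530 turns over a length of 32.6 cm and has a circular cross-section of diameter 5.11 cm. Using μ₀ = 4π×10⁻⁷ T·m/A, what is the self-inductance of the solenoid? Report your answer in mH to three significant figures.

A = π(d/2)² = π(2.555×10^-2 m)² = 2.051×10^-3 m².
For a long solenoid, L = μ₀N²A/ℓ.
L = (4π×10⁻⁷)(2530)²(2.051×10^-3)/(0.326 m) = 5.060×10^-2 H.

L ≈ 50.6 mH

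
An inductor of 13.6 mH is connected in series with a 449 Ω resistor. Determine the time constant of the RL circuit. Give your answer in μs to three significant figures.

τ ≈ 30.3 μs

τ = L/R = (1.360×10^-2 H)/(449 Ω) = 3.029×10^-5 s.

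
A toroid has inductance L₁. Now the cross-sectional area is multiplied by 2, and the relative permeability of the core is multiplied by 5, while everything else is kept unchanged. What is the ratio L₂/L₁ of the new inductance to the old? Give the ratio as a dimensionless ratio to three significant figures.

L₂/L₁ = 10.0

For a toroid, L ∝ μᵣN²A/R.
L₂/L₁ = (2) × (5) = 10.0.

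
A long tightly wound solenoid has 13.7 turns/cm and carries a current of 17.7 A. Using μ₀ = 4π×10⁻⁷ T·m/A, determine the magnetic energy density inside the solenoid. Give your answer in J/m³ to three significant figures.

B = μ₀nI = (4π×10⁻⁷)(1.370×10^3)(17.7) = 3.047×10^-2 T.
u = B²/(2μ₀) = (3.047×10^-2)²/(2×4π×10⁻⁷) = 369.46 J/m³.

u ≈ 369 J/m³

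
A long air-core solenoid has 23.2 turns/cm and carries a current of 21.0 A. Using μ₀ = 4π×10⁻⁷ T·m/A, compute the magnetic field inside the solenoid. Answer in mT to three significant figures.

Inside a long solenoid, B = μ₀nI.
B = (4π×10⁻⁷)(2.320×10^3 m⁻¹)(21.0 A) = 6.122×10^-2 T.

B ≈ 61.2 mT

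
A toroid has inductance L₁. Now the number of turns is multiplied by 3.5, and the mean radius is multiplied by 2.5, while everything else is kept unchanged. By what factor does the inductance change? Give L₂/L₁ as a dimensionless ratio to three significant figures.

L₂/L₁ = 4.90

For a toroid, L ∝ μᵣN²A/R.
L₂/L₁ = (3.5)^2 × (2.5)^-1 = 4.90.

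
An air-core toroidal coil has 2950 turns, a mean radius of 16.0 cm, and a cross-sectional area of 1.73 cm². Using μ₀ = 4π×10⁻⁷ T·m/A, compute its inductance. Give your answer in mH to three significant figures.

L ≈ 1.88 mH

For a thin toroid, L = μ₀N²A/(2πR).
L = (4π×10⁻⁷)(2950)²(1.730×10^-4) / (2π×0.16 m) = 1.882×10^-3 H.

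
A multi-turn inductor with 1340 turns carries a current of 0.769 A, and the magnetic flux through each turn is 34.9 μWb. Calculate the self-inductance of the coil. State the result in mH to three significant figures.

Self-inductance is defined by L = NΦ_B/I (flux linkage over current).
L = (1340)(3.490×10^-5 Wb)/(0.769 A) = 6.081×10^-2 H.

L ≈ 60.8 mH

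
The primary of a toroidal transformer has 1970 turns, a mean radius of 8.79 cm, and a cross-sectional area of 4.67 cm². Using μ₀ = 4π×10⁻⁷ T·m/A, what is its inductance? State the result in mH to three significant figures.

L ≈ 4.12 mH

For a thin toroid, L = μ₀N²A/(2πR).
L = (4π×10⁻⁷)(1970)²(4.670×10^-4) / (2π×8.790×10^-2 m) = 4.124×10^-3 H.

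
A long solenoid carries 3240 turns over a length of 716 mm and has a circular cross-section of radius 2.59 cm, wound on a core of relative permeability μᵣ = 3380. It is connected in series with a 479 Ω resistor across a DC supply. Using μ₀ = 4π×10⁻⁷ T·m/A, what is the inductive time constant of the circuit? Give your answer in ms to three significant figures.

τ ≈ 274 ms

A = πr² = π(2.590×10^-2 m)² = 2.107×10^-3 m².
L = μ₀μᵣN²A/ℓ = (4π×10⁻⁷)(3380)(3240)²(2.107×10^-3)/(0.716) = 131.2 H.
τ = L/R = (131.2)/(479) = 0.274 s.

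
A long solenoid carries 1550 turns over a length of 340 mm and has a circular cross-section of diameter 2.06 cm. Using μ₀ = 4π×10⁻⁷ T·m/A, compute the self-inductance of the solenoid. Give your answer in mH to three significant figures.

A = π(d/2)² = π(1.030×10^-2 m)² = 3.333×10^-4 m².
For a long solenoid, L = μ₀N²A/ℓ.
L = (4π×10⁻⁷)(1550)²(3.333×10^-4)/(0.34 m) = 2.960×10^-3 H.

L ≈ 2.96 mH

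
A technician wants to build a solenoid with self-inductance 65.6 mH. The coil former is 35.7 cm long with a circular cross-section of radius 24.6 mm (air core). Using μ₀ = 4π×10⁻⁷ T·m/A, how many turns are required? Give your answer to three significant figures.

N ≈ 3130 turns

A = πr² = π(2.460×10^-2 m)² = 1.901×10^-3 m².
From L = μ₀N²A/ℓ, N = √(Lℓ / (μ₀A)).
N = √[(6.560×10^-2)(0.357) / ((4π×10⁻⁷)×1.901×10^-3)] = √(9.803×10^6) ≈ 3130.9.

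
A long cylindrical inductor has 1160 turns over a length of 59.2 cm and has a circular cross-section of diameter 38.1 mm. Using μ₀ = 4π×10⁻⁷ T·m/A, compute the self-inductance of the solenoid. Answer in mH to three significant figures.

L ≈ 3.26 mH

A = π(d/2)² = π(1.905×10^-2 m)² = 1.140×10^-3 m².
For a long solenoid, L = μ₀N²A/ℓ.
L = (4π×10⁻⁷)(1160)²(1.140×10^-3)/(0.592 m) = 3.256×10^-3 H.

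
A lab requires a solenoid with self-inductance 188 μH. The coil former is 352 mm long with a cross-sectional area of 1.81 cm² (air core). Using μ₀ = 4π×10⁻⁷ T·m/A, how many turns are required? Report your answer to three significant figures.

A = 1.81 cm² = 1.810×10^-4 m².
From L = μ₀N²A/ℓ, N = √(Lℓ / (μ₀A)).
N = √[(1.880×10^-4)(0.352) / ((4π×10⁻⁷)×1.810×10^-4)] = √(2.909×10^5) ≈ 539.4.

N ≈ 539 turns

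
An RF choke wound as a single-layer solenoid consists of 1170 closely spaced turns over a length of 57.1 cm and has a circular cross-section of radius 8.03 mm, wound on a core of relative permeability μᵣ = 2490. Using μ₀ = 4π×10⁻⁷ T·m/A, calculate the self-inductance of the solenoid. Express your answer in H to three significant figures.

L ≈ 1.52 H

A = πr² = π(8.030×10^-3 m)² = 2.026×10^-4 m².
For a long solenoid, L = μ₀μᵣN²A/ℓ.
L = (4π×10⁻⁷)(2490)(1170)²(2.026×10^-4)/(0.571 m) = 1.52 H.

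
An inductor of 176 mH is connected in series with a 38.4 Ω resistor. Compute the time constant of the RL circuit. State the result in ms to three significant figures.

τ = L/R = (0.176 H)/(38.4 Ω) = 4.583×10^-3 s.

τ ≈ 4.58 ms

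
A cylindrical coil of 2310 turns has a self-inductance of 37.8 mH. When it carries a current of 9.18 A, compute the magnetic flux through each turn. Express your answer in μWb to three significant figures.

Φ_B ≈ 150 μWb

From L = NΦ_B/I, the flux per turn is Φ_B = LI/N.
Φ_B = (3.780×10^-2 H)(9.18 A)/2310 = 1.502×10^-4 Wb.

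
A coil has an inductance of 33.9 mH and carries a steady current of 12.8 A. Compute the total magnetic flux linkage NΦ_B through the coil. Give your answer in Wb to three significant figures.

From L = NΦ_B/I, the flux linkage is NΦ_B = LI.
NΦ_B = (3.390×10^-2 H)(12.8 A) = 0.4339 Wb.

NΦ_B ≈ 0.434 Wb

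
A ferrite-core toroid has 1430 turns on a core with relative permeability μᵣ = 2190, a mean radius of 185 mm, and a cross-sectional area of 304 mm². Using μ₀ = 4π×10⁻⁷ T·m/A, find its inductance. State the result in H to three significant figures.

L ≈ 1.47 H

For a thin toroid, L = μ₀μᵣN²A/(2πR).
L = (4π×10⁻⁷)(2190)(1430)²(3.040×10^-4) / (2π×0.185 m) = 1.472 H.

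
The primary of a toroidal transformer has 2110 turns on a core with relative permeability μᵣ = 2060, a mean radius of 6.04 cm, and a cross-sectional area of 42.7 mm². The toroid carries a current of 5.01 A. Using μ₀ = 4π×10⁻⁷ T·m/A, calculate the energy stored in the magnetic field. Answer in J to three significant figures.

L = μ₀μᵣN²A/(2πR) = (4π×10⁻⁷)(2060)(2110)²(4.270×10^-5)/(2π×6.040×10^-2) = 1.297 H.
U = ½LI² = ½(1.297)(5.01)² = 16.27 J.

U ≈ 16.3 J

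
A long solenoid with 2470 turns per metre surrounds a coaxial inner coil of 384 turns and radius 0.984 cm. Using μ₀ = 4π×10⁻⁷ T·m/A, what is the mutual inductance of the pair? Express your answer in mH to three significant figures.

M ≈ 0.363 mH

The outer solenoid produces a uniform field B₁ = μ₀n₁I₁ across the inner coil,
so the flux linkage is N₂Φ = N₂B₁A₂ = μ₀n₁N₂A₂·I₁, giving M = μ₀n₁N₂A₂.
A₂ = πr² = π(9.840×10^-3 m)² = 3.042×10^-4 m².
M = (4π×10⁻⁷)(2470)(384)(3.042×10^-4) = 3.626×10^-4 H.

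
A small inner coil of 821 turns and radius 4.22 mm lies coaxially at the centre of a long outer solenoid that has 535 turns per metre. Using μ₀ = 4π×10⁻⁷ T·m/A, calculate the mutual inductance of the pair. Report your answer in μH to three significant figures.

The outer solenoid produces a uniform field B₁ = μ₀n₁I₁ across the inner coil,
so the flux linkage is N₂Φ = N₂B₁A₂ = μ₀n₁N₂A₂·I₁, giving M = μ₀n₁N₂A₂.
A₂ = πr² = π(4.220×10^-3 m)² = 5.5947×10^-5 m².
M = (4π×10⁻⁷)(535)(821)(5.5947×10^-5) = 3.088×10^-5 H.

M ≈ 30.9 μH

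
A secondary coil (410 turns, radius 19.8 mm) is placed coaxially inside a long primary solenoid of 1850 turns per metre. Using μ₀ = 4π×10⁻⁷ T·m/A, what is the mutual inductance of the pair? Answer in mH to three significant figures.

The outer solenoid produces a uniform field B₁ = μ₀n₁I₁ across the inner coil,
so the flux linkage is N₂Φ = N₂B₁A₂ = μ₀n₁N₂A₂·I₁, giving M = μ₀n₁N₂A₂.
A₂ = πr² = π(1.980×10^-2 m)² = 1.232×10^-3 m².
M = (4π×10⁻⁷)(1850)(410)(1.232×10^-3) = 1.174×10^-3 H.

M ≈ 1.17 mH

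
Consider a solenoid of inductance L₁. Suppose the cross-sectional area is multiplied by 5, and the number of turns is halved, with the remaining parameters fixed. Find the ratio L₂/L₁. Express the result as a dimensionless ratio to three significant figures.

For a solenoid, L ∝ μᵣN²A/ℓ.
L₂/L₁ = (5) × (0.5)^2 = 1.25.

L₂/L₁ = 1.25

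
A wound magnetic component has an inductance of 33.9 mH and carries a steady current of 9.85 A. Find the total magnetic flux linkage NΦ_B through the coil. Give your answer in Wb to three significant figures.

From L = NΦ_B/I, the flux linkage is NΦ_B = LI.
NΦ_B = (3.390×10^-2 H)(9.85 A) = 0.3339 Wb.

NΦ_B ≈ 0.334 Wb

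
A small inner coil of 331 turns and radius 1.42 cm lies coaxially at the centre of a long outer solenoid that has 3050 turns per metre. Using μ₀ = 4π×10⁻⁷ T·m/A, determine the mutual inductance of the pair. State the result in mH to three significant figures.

M ≈ 0.804 mH

The outer solenoid produces a uniform field B₁ = μ₀n₁I₁ across the inner coil,
so the flux linkage is N₂Φ = N₂B₁A₂ = μ₀n₁N₂A₂·I₁, giving M = μ₀n₁N₂A₂.
A₂ = πr² = π(1.420×10^-2 m)² = 6.3347×10^-4 m².
M = (4π×10⁻⁷)(3050)(331)(6.3347×10^-4) = 8.036×10^-4 H.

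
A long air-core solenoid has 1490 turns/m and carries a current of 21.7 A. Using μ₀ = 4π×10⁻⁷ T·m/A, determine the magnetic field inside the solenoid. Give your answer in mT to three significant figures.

Inside a long solenoid, B = μ₀nI.
B = (4π×10⁻⁷)(1.490×10^3 m⁻¹)(21.7 A) = 4.063×10^-2 T.

B ≈ 40.6 mT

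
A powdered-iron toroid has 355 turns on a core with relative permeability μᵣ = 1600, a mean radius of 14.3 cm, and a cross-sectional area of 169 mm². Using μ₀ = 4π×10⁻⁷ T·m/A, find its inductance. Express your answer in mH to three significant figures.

For a thin toroid, L = μ₀μᵣN²A/(2πR).
L = (4π×10⁻⁷)(1600)(355)²(1.690×10^-4) / (2π×0.143 m) = 4.766×10^-2 H.

L ≈ 47.7 mH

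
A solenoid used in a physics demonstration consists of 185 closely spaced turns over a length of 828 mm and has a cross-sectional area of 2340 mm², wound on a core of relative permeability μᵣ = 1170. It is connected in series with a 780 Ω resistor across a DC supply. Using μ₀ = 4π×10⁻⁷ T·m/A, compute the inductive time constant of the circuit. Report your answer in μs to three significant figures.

τ ≈ 182 μs

A = 2340 mm² = 2.340×10^-3 m².
L = μ₀μᵣN²A/ℓ = (4π×10⁻⁷)(1170)(185)²(2.340×10^-3)/(0.828) = 0.1422 H.
τ = L/R = (0.1422)/(780) = 1.823×10^-4 s.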